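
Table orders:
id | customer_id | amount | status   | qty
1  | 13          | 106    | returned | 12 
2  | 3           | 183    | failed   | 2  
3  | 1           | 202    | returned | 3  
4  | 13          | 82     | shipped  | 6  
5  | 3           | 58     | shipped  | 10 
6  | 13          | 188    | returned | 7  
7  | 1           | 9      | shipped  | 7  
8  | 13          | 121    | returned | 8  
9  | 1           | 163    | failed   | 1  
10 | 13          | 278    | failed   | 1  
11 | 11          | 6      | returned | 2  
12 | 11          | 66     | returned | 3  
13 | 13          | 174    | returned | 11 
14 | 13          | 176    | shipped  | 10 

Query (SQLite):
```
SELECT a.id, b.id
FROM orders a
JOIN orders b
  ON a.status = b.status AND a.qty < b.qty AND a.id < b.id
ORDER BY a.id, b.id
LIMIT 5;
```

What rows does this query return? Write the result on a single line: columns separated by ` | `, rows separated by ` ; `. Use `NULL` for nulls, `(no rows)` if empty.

3 | 6 ; 3 | 8 ; 3 | 13 ; 4 | 5 ; 4 | 7

Pairs (a,b) with same status, a.qty < b.qty, a.id < b.id.
status groups: failed:{2,9,10} returned:{1,3,6,8,11,12,13} shipped:{4,5,7,14}
Ordered by (a.id, b.id); first 5.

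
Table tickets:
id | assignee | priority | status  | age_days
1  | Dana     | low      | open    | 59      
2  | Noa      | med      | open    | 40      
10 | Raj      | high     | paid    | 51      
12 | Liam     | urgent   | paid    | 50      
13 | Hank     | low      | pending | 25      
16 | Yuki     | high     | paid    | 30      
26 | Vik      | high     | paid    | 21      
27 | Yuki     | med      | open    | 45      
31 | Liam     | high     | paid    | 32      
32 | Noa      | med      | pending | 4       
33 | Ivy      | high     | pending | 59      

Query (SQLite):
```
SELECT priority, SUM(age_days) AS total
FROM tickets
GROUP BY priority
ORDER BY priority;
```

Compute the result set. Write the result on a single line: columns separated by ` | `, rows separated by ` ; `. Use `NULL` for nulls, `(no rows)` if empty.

Partition tickets by priority; compute SUM(age_days) within each group.
  high: ids {10, 16, 26, 31, 33} → SUM(age_days)=193
  low: ids {1, 13} → SUM(age_days)=84
  med: ids {2, 27, 32} → SUM(age_days)=89
  urgent: ids {12} → SUM(age_days)=50

high | 193 ; low | 84 ; med | 89 ; urgent | 50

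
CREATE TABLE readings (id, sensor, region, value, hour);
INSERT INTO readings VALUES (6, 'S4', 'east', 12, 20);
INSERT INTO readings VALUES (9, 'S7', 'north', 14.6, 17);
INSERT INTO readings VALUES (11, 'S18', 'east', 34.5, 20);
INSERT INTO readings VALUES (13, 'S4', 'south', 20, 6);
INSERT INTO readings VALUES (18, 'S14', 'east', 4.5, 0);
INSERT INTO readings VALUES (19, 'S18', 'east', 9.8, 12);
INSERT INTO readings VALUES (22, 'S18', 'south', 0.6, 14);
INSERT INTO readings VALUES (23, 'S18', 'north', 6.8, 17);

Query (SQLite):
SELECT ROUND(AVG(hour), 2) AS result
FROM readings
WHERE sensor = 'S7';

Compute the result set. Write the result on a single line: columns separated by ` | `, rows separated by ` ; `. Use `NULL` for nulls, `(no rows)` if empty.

Rows where sensor='S7' → hour values: [17].
AVG = 17 / 1 (rounded to 2 dp).

17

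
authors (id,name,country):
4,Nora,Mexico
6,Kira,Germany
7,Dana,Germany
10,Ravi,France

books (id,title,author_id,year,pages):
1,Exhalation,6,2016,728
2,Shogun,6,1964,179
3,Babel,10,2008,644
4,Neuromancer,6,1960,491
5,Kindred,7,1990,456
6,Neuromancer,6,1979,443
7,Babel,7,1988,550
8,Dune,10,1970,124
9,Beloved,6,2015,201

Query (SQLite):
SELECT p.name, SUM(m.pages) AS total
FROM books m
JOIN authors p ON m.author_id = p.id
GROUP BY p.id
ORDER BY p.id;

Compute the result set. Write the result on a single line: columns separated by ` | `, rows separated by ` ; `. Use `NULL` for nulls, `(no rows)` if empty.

Kira | 2042 ; Dana | 1006 ; Ravi | 768

Join each books row to its authors via author_id.
Group joined rows by authors.id; compute SUM(m.pages) per group.
  6: ids {1, 2, 4, 6, 9} → SUM(m.pages)=2042
  7: ids {5, 7} → SUM(m.pages)=1006
  10: ids {3, 8} → SUM(m.pages)=768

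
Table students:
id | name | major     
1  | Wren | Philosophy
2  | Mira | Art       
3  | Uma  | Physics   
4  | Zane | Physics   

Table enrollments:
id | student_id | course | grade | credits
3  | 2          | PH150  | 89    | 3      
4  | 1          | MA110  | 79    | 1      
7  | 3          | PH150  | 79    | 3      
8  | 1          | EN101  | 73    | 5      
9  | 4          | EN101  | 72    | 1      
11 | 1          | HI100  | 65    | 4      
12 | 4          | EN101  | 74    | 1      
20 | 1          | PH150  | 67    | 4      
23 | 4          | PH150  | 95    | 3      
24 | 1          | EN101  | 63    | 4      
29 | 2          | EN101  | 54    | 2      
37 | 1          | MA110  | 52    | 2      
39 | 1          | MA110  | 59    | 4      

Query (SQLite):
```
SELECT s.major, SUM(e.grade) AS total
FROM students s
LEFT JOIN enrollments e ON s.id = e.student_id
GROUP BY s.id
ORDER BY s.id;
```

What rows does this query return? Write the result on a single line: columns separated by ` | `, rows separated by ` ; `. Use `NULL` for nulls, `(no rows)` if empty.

Philosophy | 458 ; Art | 143 ; Physics | 79 ; Physics | 241

LEFT JOIN keeps every students row; unmatched ones get NULL for enrollments columns.
Group by students.id and compute SUM(e.grade). SUM over an all-NULL group is NULL.
  1: ids {4, 8, 11, 20, 24, 37, 39} → SUM(e.grade)=458
  2: ids {3, 29} → SUM(e.grade)=143
  3: ids {7} → SUM(e.grade)=79
  4: ids {9, 12, 23} → SUM(e.grade)=241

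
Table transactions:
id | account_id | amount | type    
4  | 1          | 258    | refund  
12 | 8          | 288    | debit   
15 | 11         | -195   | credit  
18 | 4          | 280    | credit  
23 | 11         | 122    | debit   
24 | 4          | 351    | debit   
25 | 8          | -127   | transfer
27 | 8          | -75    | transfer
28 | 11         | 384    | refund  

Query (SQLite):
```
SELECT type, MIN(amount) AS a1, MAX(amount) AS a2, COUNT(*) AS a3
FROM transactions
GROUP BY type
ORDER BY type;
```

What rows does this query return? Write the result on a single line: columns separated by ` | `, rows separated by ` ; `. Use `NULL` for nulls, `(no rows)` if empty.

credit | -195 | 280 | 2 ; debit | 122 | 351 | 3 ; refund | 258 | 384 | 2 ; transfer | -127 | -75 | 2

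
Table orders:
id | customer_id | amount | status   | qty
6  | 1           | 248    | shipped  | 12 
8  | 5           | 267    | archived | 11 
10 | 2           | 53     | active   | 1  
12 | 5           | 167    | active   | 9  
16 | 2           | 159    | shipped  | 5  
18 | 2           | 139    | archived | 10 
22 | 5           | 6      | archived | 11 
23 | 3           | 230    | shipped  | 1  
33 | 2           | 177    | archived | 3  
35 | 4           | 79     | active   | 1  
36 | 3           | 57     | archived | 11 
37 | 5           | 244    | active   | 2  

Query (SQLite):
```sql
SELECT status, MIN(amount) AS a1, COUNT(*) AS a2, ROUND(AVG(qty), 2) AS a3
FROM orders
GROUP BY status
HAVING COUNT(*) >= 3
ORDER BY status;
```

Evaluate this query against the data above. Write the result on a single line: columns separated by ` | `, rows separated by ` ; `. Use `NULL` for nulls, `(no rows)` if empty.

active | 53 | 4 | 3.25 ; archived | 6 | 5 | 9.2 ; shipped | 159 | 3 | 6

Group orders by status.
Per group compute: MIN(amount), COUNT(*), ROUND(AVG(qty), 2).
HAVING: drop groups with fewer than 3 rows.
  active: ids {10, 12, 35, 37} → MIN(amount)=53, COUNT(*)=4, ROUND(AVG(qty), 2)=3.25
  archived: ids {8, 18, 22, 33, 36} → MIN(amount)=6, COUNT(*)=5, ROUND(AVG(qty), 2)=9.2
  shipped: ids {6, 16, 23} → MIN(amount)=159, COUNT(*)=3, ROUND(AVG(qty), 2)=6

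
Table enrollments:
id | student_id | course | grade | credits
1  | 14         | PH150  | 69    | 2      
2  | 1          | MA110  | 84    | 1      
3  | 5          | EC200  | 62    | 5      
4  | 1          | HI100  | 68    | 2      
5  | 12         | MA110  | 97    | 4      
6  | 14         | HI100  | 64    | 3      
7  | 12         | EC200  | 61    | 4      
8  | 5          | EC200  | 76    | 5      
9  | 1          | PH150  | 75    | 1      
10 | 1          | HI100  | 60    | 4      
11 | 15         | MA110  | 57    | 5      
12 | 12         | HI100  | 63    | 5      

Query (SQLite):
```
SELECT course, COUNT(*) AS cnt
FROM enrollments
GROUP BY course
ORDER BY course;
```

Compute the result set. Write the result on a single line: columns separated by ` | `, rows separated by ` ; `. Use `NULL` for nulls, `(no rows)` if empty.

EC200 | 3 ; HI100 | 4 ; MA110 | 3 ; PH150 | 2

Partition enrollments by course; compute COUNT(*) within each group.
  EC200: ids {3, 7, 8} → COUNT(*)=3
  HI100: ids {4, 6, 10, 12} → COUNT(*)=4
  MA110: ids {2, 5, 11} → COUNT(*)=3
  PH150: ids {1, 9} → COUNT(*)=2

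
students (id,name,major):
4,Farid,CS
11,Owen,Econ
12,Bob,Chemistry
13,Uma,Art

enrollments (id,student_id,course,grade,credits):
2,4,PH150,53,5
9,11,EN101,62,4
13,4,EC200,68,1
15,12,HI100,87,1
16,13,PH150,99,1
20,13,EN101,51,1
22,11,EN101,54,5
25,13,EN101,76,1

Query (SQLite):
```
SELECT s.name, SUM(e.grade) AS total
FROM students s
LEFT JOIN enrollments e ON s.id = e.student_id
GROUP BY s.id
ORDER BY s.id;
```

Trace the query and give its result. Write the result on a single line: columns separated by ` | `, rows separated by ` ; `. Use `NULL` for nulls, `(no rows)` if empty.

Farid | 121 ; Owen | 116 ; Bob | 87 ; Uma | 226

LEFT JOIN keeps every students row; unmatched ones get NULL for enrollments columns.
Group by students.id and compute SUM(e.grade). SUM over an all-NULL group is NULL.
  4: ids {2, 13} → SUM(e.grade)=121
  11: ids {9, 22} → SUM(e.grade)=116
  12: ids {15} → SUM(e.grade)=87
  13: ids {16, 20, 25} → SUM(e.grade)=226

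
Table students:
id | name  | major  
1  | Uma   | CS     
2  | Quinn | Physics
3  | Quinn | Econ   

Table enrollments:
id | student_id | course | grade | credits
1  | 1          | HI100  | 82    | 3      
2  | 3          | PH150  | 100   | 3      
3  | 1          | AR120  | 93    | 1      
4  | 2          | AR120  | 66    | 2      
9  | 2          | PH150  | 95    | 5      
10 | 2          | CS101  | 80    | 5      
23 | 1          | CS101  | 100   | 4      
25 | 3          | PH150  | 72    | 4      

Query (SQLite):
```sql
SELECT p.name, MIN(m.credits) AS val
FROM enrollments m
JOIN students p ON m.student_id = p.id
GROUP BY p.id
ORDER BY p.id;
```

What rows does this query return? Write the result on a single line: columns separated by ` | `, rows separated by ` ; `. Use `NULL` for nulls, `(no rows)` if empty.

Join each enrollments row to its students via student_id.
Group joined rows by students.id; compute MIN(m.credits) per group.
  1: ids {1, 3, 23} → MIN(m.credits)=1
  2: ids {4, 9, 10} → MIN(m.credits)=2
  3: ids {2, 25} → MIN(m.credits)=3

Uma | 1 ; Quinn | 2 ; Quinn | 3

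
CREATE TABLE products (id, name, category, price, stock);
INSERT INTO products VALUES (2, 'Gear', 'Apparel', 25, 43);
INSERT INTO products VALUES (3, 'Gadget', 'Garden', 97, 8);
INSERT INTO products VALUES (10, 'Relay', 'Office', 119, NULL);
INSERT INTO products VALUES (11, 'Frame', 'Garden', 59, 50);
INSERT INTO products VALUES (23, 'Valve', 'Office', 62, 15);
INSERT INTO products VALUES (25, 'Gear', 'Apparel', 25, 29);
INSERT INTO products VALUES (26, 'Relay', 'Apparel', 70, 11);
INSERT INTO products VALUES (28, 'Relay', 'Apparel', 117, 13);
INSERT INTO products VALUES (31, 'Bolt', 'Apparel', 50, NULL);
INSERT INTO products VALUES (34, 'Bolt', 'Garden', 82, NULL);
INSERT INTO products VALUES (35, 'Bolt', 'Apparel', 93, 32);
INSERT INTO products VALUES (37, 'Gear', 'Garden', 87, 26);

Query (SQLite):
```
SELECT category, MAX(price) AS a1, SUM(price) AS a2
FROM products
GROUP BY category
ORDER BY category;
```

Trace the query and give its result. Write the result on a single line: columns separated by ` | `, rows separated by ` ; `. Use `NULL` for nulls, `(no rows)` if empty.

Group products by category.
Per group compute: MAX(price), SUM(price).
  Apparel: ids {2, 25, 26, 28, 31, 35} → MAX(price)=117, SUM(price)=380
  Garden: ids {3, 11, 34, 37} → MAX(price)=97, SUM(price)=325
  Office: ids {10, 23} → MAX(price)=119, SUM(price)=181

Apparel | 117 | 380 ; Garden | 97 | 325 ; Office | 119 | 181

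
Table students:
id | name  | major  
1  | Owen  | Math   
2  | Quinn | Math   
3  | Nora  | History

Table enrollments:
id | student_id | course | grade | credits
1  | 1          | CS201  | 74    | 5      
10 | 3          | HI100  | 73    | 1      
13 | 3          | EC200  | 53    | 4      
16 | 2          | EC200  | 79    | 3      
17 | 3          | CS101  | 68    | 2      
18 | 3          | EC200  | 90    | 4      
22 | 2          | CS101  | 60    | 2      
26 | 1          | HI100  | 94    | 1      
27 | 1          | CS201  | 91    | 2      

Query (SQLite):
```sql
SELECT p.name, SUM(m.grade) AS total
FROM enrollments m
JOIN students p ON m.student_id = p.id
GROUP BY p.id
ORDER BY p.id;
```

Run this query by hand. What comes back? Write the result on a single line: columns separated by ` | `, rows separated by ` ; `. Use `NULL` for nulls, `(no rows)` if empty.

Join each enrollments row to its students via student_id.
Group joined rows by students.id; compute SUM(m.grade) per group.
  1: ids {1, 26, 27} → SUM(m.grade)=259
  2: ids {16, 22} → SUM(m.grade)=139
  3: ids {10, 13, 17, 18} → SUM(m.grade)=284

Owen | 259 ; Quinn | 139 ; Nora | 284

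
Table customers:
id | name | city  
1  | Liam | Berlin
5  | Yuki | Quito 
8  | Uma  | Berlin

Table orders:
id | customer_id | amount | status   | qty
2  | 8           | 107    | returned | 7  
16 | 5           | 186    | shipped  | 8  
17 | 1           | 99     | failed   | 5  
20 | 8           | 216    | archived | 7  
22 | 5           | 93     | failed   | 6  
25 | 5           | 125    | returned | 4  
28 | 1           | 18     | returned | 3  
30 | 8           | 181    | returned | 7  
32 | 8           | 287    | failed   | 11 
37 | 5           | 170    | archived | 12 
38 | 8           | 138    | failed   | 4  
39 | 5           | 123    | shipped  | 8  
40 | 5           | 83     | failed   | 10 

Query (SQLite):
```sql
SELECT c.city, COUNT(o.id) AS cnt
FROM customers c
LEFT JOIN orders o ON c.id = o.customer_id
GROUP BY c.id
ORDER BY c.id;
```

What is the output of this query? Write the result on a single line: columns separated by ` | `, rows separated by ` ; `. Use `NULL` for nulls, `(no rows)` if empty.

Berlin | 2 ; Quito | 6 ; Berlin | 5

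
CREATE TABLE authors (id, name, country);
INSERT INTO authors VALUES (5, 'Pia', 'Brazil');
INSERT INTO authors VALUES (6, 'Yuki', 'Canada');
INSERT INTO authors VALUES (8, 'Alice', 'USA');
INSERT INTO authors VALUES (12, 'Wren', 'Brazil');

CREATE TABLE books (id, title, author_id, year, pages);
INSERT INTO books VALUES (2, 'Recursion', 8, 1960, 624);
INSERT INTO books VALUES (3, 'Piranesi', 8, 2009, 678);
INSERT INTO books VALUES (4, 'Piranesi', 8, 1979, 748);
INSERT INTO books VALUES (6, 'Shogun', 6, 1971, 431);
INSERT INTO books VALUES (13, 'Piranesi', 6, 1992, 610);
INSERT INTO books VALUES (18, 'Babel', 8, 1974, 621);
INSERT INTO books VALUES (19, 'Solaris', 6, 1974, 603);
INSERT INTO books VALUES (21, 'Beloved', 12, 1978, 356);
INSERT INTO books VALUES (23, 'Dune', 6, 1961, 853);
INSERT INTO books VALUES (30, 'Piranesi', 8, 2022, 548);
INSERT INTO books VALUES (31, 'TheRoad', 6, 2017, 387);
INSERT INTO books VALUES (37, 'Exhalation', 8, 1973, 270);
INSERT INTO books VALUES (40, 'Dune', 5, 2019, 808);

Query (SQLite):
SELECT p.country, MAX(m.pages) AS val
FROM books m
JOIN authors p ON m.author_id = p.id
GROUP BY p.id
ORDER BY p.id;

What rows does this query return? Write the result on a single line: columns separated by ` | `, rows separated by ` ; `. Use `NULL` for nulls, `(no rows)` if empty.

Brazil | 808 ; Canada | 853 ; USA | 748 ; Brazil | 356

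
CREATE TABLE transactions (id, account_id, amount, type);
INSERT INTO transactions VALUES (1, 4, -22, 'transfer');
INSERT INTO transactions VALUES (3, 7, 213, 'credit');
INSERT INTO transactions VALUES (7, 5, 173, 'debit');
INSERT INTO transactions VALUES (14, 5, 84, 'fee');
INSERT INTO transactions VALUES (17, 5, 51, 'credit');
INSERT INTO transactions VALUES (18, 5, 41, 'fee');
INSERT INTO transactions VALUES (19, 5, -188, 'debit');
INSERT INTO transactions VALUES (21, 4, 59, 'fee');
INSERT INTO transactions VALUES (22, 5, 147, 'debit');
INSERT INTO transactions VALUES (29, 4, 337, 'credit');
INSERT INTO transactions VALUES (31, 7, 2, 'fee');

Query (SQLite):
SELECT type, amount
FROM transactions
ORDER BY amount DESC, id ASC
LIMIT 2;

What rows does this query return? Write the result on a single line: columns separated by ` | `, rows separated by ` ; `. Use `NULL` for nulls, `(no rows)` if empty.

Sort by amount desc, tiebreak id asc: (337, id=29), (213, id=3), (173, id=7), (147, id=22), (84, id=14) …. Take first 2.

credit | 337 ; credit | 213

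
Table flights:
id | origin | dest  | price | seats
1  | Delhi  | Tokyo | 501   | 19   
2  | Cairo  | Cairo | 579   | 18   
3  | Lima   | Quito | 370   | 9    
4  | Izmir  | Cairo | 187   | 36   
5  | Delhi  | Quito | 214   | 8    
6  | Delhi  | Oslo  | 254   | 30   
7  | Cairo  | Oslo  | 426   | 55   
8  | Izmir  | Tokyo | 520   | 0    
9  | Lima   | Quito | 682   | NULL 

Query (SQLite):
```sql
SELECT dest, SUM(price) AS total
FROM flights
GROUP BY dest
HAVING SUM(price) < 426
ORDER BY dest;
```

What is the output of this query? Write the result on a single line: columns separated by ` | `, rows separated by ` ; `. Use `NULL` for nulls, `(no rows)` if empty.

(no rows)

Partition flights by dest; compute SUM(price) within each group.
HAVING: keep groups where SUM(price) < 426.
  Cairo: ids {2, 4} → SUM(price)=766
  Oslo: ids {6, 7} → SUM(price)=680
  Quito: ids {3, 5, 9} → SUM(price)=1266
  Tokyo: ids {1, 8} → SUM(price)=1021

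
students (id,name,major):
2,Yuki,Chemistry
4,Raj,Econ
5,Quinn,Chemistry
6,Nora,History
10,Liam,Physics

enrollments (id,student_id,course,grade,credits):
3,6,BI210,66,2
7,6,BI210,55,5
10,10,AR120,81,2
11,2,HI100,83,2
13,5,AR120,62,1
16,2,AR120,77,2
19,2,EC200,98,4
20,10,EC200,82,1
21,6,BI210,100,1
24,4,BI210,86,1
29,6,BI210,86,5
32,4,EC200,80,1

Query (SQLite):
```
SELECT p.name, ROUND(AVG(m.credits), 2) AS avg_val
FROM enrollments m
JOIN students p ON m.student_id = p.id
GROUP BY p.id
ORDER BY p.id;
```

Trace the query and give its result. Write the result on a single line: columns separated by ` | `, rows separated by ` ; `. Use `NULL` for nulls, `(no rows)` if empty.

Yuki | 2.67 ; Raj | 1 ; Quinn | 1 ; Nora | 3.25 ; Liam | 1.5

Join each enrollments row to its students via student_id.
Group joined rows by students.id; compute ROUND(AVG(m.credits), 2) per group.
  2: ids {11, 16, 19} → ROUND(AVG(m.credits), 2)=2.67
  4: ids {24, 32} → ROUND(AVG(m.credits), 2)=1
  5: ids {13} → ROUND(AVG(m.credits), 2)=1
  6: ids {3, 7, 21, 29} → ROUND(AVG(m.credits), 2)=3.25
  10: ids {10, 20} → ROUND(AVG(m.credits), 2)=1.5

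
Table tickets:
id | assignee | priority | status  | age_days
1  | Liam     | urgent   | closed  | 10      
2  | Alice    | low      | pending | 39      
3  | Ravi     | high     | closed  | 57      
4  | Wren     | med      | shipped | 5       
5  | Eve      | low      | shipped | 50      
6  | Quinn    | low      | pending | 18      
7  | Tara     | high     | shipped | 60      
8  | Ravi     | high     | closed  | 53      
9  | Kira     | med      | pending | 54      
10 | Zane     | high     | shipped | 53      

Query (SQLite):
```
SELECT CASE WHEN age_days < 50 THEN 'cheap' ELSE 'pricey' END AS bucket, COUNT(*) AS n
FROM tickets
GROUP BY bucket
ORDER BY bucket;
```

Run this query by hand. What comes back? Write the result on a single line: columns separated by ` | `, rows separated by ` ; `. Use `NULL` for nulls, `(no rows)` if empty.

cheap | 4 ; pricey | 6

Bucket rows by age_days < 50 → 'cheap' else 'pricey'; count each bucket.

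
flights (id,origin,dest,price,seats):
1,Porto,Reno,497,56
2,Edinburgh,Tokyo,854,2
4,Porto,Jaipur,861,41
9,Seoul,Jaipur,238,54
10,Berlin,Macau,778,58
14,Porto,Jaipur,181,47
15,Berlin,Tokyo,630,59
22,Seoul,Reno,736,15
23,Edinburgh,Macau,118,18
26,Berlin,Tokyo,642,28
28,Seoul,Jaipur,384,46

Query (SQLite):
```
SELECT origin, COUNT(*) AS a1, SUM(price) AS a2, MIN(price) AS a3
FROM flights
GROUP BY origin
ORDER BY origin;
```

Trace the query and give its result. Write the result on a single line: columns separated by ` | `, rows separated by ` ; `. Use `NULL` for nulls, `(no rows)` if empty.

Group flights by origin.
Per group compute: COUNT(*), SUM(price), MIN(price).
  Berlin: ids {10, 15, 26} → COUNT(*)=3, SUM(price)=2050, MIN(price)=630
  Edinburgh: ids {2, 23} → COUNT(*)=2, SUM(price)=972, MIN(price)=118
  Porto: ids {1, 4, 14} → COUNT(*)=3, SUM(price)=1539, MIN(price)=181
  Seoul: ids {9, 22, 28} → COUNT(*)=3, SUM(price)=1358, MIN(price)=238

Berlin | 3 | 2050 | 630 ; Edinburgh | 2 | 972 | 118 ; Porto | 3 | 1539 | 181 ; Seoul | 3 | 1358 | 238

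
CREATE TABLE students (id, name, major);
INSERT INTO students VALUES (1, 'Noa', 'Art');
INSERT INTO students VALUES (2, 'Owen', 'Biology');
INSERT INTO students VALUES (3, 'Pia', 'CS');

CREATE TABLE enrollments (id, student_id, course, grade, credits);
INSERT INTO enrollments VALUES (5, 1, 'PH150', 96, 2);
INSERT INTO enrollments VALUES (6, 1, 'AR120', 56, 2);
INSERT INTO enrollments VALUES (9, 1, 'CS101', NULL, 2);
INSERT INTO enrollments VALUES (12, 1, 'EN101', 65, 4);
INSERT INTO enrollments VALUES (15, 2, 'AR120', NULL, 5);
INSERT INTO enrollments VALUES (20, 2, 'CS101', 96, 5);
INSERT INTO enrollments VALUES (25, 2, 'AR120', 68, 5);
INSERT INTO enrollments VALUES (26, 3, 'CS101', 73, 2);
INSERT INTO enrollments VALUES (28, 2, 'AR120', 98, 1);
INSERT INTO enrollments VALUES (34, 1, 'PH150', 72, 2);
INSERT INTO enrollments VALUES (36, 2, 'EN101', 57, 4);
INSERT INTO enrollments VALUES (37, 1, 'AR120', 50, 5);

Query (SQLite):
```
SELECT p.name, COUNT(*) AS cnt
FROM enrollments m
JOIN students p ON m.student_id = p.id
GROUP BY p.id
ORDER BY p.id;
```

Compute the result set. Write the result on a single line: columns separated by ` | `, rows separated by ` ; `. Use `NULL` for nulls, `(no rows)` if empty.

Noa | 6 ; Owen | 5 ; Pia | 1

Join each enrollments row to its students via student_id.
Group joined rows by students.id; compute COUNT(*) per group.
  1: ids {5, 6, 9, 12, 34, 37} → COUNT(*)=6
  2: ids {15, 20, 25, 28, 36} → COUNT(*)=5
  3: ids {26} → COUNT(*)=1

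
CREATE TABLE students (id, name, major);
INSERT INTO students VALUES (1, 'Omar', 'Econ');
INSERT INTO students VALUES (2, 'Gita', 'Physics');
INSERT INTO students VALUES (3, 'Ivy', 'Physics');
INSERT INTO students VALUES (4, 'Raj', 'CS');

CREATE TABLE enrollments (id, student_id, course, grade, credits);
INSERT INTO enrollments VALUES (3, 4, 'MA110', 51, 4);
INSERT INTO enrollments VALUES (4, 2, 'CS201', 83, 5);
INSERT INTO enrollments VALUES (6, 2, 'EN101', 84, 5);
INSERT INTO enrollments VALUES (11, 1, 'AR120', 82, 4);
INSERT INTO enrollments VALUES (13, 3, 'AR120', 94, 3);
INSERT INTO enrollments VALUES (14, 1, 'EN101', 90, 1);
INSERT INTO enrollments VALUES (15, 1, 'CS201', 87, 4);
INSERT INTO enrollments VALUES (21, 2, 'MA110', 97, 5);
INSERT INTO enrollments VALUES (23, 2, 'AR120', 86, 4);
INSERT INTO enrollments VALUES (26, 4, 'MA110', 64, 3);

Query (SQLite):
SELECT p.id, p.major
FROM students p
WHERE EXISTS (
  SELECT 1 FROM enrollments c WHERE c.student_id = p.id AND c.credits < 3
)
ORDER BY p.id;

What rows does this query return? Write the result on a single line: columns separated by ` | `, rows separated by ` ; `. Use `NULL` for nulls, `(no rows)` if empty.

1 | Econ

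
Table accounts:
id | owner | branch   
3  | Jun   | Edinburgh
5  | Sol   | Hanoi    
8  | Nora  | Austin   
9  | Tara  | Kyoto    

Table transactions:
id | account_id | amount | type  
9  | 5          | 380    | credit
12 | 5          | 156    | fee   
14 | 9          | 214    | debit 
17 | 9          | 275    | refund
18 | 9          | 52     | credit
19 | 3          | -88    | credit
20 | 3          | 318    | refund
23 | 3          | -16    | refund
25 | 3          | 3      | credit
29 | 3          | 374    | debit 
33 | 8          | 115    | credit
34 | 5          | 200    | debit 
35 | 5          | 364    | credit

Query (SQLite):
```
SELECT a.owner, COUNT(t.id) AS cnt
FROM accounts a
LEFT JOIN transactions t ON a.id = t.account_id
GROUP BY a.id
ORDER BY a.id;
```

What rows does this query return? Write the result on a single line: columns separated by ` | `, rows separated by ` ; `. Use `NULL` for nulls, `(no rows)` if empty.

LEFT JOIN keeps every accounts row; unmatched ones get NULL for transactions columns.
Group by accounts.id and compute COUNT(t.id). COUNT(col) of an all-NULL group is 0.
  3: ids {19, 20, 23, 25, 29} → COUNT(t.id)=5
  5: ids {9, 12, 34, 35} → COUNT(t.id)=4
  8: ids {33} → COUNT(t.id)=1
  9: ids {14, 17, 18} → COUNT(t.id)=3

Jun | 5 ; Sol | 4 ; Nora | 1 ; Tara | 3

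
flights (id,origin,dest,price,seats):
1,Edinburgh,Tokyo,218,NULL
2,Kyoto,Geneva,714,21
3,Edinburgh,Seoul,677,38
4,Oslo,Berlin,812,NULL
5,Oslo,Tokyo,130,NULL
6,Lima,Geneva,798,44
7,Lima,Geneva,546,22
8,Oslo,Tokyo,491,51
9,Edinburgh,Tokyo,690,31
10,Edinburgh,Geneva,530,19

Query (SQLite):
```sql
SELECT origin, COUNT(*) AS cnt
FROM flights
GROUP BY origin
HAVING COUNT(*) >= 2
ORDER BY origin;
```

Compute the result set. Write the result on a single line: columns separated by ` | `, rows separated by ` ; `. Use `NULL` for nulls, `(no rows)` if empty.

Edinburgh | 4 ; Lima | 2 ; Oslo | 3

Partition flights by origin; compute COUNT(*) within each group.
HAVING: keep groups with count ≥ 2.
  Edinburgh: ids {1, 3, 9, 10} → COUNT(*)=4
  Kyoto: ids {2} → COUNT(*)=1
  Lima: ids {6, 7} → COUNT(*)=2
  Oslo: ids {4, 5, 8} → COUNT(*)=3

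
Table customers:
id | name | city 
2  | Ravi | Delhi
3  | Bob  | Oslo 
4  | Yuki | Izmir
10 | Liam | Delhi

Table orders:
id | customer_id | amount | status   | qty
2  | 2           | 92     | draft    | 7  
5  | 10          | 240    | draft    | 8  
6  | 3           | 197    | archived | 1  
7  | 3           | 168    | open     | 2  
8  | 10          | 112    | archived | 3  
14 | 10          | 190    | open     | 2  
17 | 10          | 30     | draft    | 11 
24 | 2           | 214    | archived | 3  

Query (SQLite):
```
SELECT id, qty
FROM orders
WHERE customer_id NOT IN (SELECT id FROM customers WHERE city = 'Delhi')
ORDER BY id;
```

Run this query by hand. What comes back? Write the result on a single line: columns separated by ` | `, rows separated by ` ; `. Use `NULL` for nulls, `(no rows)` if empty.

6 | 1 ; 7 | 2

Inner query: customers.id where city = 'Delhi'.
Outer: keep orders rows whose customer_id is not in that set.
Inner query → {2, 10}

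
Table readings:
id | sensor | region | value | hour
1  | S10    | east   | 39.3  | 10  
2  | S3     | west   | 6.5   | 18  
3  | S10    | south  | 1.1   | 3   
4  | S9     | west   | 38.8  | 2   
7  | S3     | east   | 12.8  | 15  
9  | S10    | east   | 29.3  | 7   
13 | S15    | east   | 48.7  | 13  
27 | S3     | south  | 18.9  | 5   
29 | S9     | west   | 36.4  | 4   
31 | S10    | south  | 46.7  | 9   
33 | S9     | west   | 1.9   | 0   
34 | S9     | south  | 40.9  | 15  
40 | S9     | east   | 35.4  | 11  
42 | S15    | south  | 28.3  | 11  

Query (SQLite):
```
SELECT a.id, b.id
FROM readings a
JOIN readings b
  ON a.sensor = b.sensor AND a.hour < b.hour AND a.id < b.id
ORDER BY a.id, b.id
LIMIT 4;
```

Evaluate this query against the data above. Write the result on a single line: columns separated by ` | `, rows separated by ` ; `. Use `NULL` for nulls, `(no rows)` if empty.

Pairs (a,b) with same sensor, a.hour < b.hour, a.id < b.id.
sensor groups: S10:{1,3,9,31} S15:{13,42} S3:{2,7,27} S9:{4,29,33,34,40}
Ordered by (a.id, b.id); first 4.

3 | 9 ; 3 | 31 ; 4 | 29 ; 4 | 34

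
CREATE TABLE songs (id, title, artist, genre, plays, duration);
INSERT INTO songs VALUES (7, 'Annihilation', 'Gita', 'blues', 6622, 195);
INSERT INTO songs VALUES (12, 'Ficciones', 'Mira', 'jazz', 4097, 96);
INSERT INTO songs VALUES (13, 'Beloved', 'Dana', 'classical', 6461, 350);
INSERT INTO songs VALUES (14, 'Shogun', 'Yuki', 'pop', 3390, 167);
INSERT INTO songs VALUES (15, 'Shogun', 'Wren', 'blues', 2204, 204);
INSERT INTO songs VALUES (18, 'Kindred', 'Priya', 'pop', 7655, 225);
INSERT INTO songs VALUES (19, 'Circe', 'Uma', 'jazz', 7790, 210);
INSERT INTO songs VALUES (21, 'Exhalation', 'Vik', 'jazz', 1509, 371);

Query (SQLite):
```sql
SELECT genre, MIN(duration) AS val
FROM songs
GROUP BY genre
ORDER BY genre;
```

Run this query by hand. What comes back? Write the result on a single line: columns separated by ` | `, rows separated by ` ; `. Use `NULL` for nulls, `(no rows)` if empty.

Partition songs by genre; compute MIN(duration) within each group.
  blues: ids {7, 15} → MIN(duration)=195
  classical: ids {13} → MIN(duration)=350
  jazz: ids {12, 19, 21} → MIN(duration)=96
  pop: ids {14, 18} → MIN(duration)=167

blues | 195 ; classical | 350 ; jazz | 96 ; pop | 167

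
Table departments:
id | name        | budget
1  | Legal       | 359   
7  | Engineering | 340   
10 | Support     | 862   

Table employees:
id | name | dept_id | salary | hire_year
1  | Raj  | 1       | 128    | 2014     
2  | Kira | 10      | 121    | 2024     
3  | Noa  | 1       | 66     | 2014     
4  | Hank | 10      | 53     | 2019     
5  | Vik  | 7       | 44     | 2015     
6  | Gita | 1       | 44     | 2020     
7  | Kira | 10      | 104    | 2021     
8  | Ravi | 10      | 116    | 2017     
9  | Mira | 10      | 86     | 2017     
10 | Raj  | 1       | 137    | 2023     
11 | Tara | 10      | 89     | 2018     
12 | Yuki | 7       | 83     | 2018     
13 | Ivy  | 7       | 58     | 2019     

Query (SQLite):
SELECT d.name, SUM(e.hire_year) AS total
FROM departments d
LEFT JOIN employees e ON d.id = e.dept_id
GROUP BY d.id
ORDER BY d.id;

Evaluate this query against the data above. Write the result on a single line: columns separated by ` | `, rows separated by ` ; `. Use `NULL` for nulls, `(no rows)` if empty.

LEFT JOIN keeps every departments row; unmatched ones get NULL for employees columns.
Group by departments.id and compute SUM(e.hire_year). SUM over an all-NULL group is NULL.
  1: ids {1, 3, 6, 10} → SUM(e.hire_year)=8071
  7: ids {5, 12, 13} → SUM(e.hire_year)=6052
  10: ids {2, 4, 7, 8, 9, 11} → SUM(e.hire_year)=12116

Legal | 8071 ; Engineering | 6052 ; Support | 12116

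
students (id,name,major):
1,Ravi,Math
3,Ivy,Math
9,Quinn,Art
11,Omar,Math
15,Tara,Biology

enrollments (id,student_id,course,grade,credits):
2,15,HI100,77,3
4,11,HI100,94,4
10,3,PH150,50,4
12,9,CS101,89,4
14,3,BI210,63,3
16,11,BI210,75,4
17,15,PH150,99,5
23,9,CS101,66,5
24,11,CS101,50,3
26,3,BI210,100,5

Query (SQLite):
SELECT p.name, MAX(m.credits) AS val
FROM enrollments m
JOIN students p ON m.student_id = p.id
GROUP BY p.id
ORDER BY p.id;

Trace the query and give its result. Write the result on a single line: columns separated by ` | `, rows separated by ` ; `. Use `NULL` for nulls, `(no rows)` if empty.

Ivy | 5 ; Quinn | 5 ; Omar | 4 ; Tara | 5

Join each enrollments row to its students via student_id.
Group joined rows by students.id; compute MAX(m.credits) per group.
  3: ids {10, 14, 26} → MAX(m.credits)=5
  9: ids {12, 23} → MAX(m.credits)=5
  11: ids {4, 16, 24} → MAX(m.credits)=4
  15: ids {2, 17} → MAX(m.credits)=5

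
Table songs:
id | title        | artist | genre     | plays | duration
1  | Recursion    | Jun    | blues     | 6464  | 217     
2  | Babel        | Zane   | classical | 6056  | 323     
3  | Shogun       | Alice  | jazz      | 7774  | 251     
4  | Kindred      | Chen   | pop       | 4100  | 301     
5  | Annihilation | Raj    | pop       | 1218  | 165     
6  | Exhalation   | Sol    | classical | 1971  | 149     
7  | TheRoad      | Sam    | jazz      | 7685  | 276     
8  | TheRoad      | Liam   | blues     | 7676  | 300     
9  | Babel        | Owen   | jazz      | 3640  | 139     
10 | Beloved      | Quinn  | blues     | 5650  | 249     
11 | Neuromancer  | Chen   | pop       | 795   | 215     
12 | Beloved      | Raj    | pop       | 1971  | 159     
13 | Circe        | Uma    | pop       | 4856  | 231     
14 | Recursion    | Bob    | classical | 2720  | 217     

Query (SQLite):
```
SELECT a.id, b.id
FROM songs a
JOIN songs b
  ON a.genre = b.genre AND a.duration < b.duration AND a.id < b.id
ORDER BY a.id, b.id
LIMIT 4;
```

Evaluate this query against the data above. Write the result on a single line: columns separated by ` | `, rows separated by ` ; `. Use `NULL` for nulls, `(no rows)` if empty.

1 | 8 ; 1 | 10 ; 3 | 7 ; 5 | 11

Pairs (a,b) with same genre, a.duration < b.duration, a.id < b.id.
genre groups: blues:{1,8,10} classical:{2,6,14} jazz:{3,7,9} pop:{4,5,11,12,13}
Ordered by (a.id, b.id); first 4.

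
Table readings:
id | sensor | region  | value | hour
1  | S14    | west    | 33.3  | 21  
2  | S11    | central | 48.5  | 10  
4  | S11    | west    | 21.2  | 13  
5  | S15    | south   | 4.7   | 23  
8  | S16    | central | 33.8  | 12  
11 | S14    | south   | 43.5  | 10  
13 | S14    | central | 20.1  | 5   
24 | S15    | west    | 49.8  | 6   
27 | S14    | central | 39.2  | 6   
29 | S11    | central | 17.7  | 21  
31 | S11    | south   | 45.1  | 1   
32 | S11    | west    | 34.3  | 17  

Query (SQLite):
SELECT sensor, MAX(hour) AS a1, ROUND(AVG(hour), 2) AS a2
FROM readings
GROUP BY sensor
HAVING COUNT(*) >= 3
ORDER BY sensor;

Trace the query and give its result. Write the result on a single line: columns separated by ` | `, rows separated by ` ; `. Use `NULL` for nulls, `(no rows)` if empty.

S11 | 21 | 12.4 ; S14 | 21 | 10.5

Group readings by sensor.
Per group compute: MAX(hour), ROUND(AVG(hour), 2).
HAVING: drop groups with fewer than 3 rows.
  S11: ids {2, 4, 29, 31, 32} → MAX(hour)=21, ROUND(AVG(hour), 2)=12.4
  S14: ids {1, 11, 13, 27} → MAX(hour)=21, ROUND(AVG(hour), 2)=10.5
  S15: ids {5, 24} → MAX(hour)=23, ROUND(AVG(hour), 2)=14.5
  S16: ids {8} → MAX(hour)=12, ROUND(AVG(hour), 2)=12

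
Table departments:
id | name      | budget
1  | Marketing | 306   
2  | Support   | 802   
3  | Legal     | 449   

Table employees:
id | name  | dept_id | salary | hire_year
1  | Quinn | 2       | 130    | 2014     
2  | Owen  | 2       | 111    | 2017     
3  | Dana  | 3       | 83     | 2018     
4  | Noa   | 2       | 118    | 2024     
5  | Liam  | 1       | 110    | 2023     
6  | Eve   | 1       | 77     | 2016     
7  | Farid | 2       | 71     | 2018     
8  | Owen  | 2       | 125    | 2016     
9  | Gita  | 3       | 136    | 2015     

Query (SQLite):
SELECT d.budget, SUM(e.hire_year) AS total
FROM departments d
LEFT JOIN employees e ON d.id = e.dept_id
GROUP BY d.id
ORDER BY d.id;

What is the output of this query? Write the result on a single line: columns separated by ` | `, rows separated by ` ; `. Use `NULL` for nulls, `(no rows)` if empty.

LEFT JOIN keeps every departments row; unmatched ones get NULL for employees columns.
Group by departments.id and compute SUM(e.hire_year). SUM over an all-NULL group is NULL.
  1: ids {5, 6} → SUM(e.hire_year)=4039
  2: ids {1, 2, 4, 7, 8} → SUM(e.hire_year)=10089
  3: ids {3, 9} → SUM(e.hire_year)=4033

306 | 4039 ; 802 | 10089 ; 449 | 4033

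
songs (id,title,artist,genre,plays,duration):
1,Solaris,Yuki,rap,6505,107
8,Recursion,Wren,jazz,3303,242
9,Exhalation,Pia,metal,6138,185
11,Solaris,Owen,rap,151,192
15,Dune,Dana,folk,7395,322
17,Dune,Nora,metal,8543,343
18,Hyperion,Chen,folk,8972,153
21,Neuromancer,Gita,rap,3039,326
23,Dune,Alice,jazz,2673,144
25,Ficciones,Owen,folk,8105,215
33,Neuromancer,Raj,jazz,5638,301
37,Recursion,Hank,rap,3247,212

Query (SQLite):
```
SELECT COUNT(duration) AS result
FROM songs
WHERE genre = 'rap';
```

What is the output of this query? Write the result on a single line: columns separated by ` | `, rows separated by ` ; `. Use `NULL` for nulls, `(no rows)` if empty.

4

Rows where genre='rap' → duration values: [107, 192, 326, 212].
COUNT(duration) counts non-NULL values → 4.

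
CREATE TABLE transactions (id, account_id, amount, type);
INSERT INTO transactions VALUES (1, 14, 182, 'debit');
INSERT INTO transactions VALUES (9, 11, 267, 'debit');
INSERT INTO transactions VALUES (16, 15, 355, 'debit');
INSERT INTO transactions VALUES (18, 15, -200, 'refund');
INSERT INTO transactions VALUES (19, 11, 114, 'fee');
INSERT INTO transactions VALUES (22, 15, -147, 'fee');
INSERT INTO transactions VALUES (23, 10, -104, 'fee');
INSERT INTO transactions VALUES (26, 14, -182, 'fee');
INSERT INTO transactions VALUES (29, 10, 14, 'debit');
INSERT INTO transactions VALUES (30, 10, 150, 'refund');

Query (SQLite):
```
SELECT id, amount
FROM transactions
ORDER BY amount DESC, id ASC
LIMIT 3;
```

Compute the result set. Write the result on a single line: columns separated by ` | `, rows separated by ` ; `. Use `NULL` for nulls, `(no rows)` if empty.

16 | 355 ; 9 | 267 ; 1 | 182

Sort by amount desc, tiebreak id asc: (355, id=16), (267, id=9), (182, id=1), (150, id=30), (114, id=19), (14, id=29) …. Take first 3.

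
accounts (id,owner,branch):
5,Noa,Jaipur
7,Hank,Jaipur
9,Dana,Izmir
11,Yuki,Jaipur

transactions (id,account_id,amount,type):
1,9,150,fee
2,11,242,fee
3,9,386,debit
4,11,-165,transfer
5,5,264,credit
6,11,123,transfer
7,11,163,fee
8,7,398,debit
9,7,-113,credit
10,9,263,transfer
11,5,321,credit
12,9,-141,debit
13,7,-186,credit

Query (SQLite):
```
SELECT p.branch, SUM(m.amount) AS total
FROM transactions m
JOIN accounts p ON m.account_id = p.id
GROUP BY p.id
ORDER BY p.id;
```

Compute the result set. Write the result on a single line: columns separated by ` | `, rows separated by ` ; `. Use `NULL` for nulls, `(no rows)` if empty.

Jaipur | 585 ; Jaipur | 99 ; Izmir | 658 ; Jaipur | 363

Join each transactions row to its accounts via account_id.
Group joined rows by accounts.id; compute SUM(m.amount) per group.
  5: ids {5, 11} → SUM(m.amount)=585
  7: ids {8, 9, 13} → SUM(m.amount)=99
  9: ids {1, 3, 10, 12} → SUM(m.amount)=658
  11: ids {2, 4, 6, 7} → SUM(m.amount)=363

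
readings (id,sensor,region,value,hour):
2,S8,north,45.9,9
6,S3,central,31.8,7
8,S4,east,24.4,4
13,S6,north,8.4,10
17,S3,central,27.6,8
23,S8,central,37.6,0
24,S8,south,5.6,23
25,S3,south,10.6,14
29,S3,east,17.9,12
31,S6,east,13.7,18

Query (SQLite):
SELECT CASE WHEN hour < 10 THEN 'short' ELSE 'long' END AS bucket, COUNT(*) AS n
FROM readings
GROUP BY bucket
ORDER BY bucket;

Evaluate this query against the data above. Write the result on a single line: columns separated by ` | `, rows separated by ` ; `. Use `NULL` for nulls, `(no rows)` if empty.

Bucket rows by hour < 10 → 'short' else 'long'; count each bucket.

long | 5 ; short | 5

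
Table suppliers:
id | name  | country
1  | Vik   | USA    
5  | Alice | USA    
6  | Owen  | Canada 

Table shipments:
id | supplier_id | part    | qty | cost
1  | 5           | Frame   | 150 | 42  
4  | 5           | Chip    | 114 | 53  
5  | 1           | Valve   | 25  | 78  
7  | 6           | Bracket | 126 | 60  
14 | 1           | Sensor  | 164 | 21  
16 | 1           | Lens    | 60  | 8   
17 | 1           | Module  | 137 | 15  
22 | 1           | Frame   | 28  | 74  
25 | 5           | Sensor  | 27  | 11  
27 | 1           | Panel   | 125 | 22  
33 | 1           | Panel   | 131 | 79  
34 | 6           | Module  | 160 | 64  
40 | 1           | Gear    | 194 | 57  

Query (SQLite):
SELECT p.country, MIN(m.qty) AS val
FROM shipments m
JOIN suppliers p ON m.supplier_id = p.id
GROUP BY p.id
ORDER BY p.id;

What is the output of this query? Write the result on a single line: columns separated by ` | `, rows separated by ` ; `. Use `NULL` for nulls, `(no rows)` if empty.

Join each shipments row to its suppliers via supplier_id.
Group joined rows by suppliers.id; compute MIN(m.qty) per group.
  1: ids {5, 14, 16, 17, 22, 27, 33, 40} → MIN(m.qty)=25
  5: ids {1, 4, 25} → MIN(m.qty)=27
  6: ids {7, 34} → MIN(m.qty)=126

USA | 25 ; USA | 27 ; Canada | 126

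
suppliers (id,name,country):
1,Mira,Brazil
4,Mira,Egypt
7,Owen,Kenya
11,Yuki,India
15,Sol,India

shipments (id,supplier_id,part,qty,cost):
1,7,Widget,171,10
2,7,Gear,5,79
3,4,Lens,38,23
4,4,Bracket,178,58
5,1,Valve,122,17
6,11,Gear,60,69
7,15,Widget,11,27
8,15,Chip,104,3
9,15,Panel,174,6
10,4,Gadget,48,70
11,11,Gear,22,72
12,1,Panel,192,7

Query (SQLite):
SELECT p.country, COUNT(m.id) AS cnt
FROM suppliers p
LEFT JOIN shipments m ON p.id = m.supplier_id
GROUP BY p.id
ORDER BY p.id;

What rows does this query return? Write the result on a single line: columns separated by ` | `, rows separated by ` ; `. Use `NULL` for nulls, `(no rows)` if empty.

Brazil | 2 ; Egypt | 3 ; Kenya | 2 ; India | 2 ; India | 3

LEFT JOIN keeps every suppliers row; unmatched ones get NULL for shipments columns.
Group by suppliers.id and compute COUNT(m.id). COUNT(col) of an all-NULL group is 0.
  1: ids {5, 12} → COUNT(m.id)=2
  4: ids {3, 4, 10} → COUNT(m.id)=3
  7: ids {1, 2} → COUNT(m.id)=2
  11: ids {6, 11} → COUNT(m.id)=2
  15: ids {7, 8, 9} → COUNT(m.id)=3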